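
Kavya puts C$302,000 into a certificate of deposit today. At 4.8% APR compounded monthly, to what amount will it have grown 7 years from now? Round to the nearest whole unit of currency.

With 12 periods per year: i = 0.004, n = 84.
FV = 302,000 × (1 + 0.004)^84 = 422,317.2480

C$422,317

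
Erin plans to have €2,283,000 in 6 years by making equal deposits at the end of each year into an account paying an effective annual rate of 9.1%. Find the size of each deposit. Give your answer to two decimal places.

FV-annuity factor = 7.542341; PMT = 2.283e+06 / 7.542341 = 302,691.1569

€302,691.16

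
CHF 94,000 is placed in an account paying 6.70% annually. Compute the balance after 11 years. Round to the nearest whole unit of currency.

FV = 94,000 × (1 + 0.067)^11 = 191,838.8080

CHF 191,839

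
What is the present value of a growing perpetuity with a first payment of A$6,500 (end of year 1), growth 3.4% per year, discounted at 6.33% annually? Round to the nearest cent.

PV = PMT / (i − g) = 6500 / (0.0633 − 0.034) = 6500 / 0.029300 = 221,843.0034

A$221,843.00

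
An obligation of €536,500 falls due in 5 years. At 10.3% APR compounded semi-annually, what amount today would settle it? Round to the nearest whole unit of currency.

Periodic rate i = 0.103/2 = 0.0515; n = 5 × 2 = 10 periods.
PV = FV·(1+i)^(−n) = 536,500 × 0.605212 = 324,696.0131

€324,696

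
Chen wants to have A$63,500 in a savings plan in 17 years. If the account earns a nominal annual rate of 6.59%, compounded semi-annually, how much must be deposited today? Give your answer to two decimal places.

A$21,090.05

With 2 periods per year: i = 0.03295, n = 34.
PV = 63,500 / (1 + 0.03295)^34 = 63,500 / 3.010899 = 21,090.0459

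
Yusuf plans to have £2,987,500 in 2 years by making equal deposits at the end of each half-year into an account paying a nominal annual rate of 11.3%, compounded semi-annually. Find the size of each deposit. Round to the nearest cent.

£686,473.98

Periodic rate i = 0.113/2 = 0.0565; n = 2 × 2 = 4 periods.
PMT = 2.9875e+06 / ( [(1+0.0565)^4 − 1] / 0.0565 ) = 2.9875e+06 / 4.351949 = 686,473.9801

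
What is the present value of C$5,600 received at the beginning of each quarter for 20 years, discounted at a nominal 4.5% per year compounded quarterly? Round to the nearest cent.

Periodic rate i = 0.045/4 = 0.01125; n = 20 × 4 = 80 periods.
Annuity factor a(80|0.01125) × (1+i) = 53.158693; PV = 5600 × 53.158693 = 297,688.6817
(annuity-due: payments at period start, so ×(1+i).)

C$297,688.68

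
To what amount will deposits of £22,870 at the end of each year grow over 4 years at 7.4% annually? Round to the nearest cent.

£102,144.49

FV = PMT · [(1+i)^n − 1] / i = 22870 · 4.466309 = 102,144.4920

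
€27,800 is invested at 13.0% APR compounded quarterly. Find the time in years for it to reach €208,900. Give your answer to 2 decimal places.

15.76 years

Periodic rate i = 0.13/4 = 0.0325.
(1+i)^n = 208900/27800 = 7.51439, so n = ln 7.51439 / ln 1.0325 = 63.0590 quarters
= 63.0590/4 years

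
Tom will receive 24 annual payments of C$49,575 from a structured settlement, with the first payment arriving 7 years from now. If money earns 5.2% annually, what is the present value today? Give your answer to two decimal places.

C$494,992.42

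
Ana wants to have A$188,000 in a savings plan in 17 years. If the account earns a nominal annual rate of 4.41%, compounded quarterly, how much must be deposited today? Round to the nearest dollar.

With 4 periods per year: i = 0.011025, n = 68.
PV = 188,000 / (1 + 0.011025)^68 = 188,000 / 2.107700 = 89,196.7459

A$89,197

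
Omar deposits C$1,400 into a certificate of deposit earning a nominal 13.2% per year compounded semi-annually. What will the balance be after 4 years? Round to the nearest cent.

With 2 periods per year: i = 0.066, n = 8.
FV = PV·(1+i)^n = 1,400 × 1.667468 = 2,334.4559

C$2,334.46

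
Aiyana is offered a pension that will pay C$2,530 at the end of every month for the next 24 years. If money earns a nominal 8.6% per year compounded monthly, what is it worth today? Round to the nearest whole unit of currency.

C$307,878

i = 0.086/12 = 0.00716667 per month; n = 24·12 = 288.
PV = PMT · [1 − (1+i)^(−n)] / i = 2530 · 121.690738 = 307,877.5671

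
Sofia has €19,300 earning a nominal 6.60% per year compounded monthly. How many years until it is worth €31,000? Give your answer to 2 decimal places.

7.20 years

Periodic rate i = 0.066/12 = 0.0055.
(1+i)^n = 31000/19300 = 1.60622, so n = ln 1.60622 / ln 1.0055 = 86.3971 months
= 86.3971/12 years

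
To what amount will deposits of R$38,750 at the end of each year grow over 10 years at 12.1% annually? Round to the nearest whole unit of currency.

FV = PMT · [(1+i)^n − 1] / i = 38750 · 17.633807 = 683,310.0318

R$683,310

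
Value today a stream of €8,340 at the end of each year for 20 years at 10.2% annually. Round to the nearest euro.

€70,045

PV = PMT · [1 − (1+i)^(−n)] / i = 8340 · 8.398625 = 70,044.5338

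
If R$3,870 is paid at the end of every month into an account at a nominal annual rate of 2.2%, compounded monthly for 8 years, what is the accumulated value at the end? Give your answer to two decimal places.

R$405,813.68

Periodic rate i = 0.022/12 = 0.00183333; n = 8 × 12 = 96 periods.
Accumulation factor s(96|0.00183333) = 104.861416; FV = 3870 × 104.861416 = 405,813.6791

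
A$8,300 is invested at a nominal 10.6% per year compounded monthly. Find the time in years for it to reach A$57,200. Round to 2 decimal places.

18.29 years

Periodic rate i = 0.106/12 = 0.00883333.
n = ln(57200/8300) / ln(1+0.00883333) = ln(6.89157) / 0.008795 = 219.4881 months
= 219.4881/12 years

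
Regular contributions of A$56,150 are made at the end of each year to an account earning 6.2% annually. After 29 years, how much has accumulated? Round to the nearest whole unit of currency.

Accumulation factor s(29|0.062) = 76.174707; FV = 56150 × 76.174707 = 4,277,209.8137

A$4,277,210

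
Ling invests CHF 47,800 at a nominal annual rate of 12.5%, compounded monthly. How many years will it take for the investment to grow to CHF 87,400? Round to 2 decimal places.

Periodic rate i = 0.125/12 = 0.0104167.
(1+i)^n = 87400/47800 = 1.82845, so n = ln 1.82845 / ln 1.01042 = 58.2343 months
= 58.2343/12 years

4.85 years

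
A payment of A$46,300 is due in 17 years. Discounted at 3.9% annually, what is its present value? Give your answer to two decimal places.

A$24,161.10

Discount factor = (1+0.039)^(−17) = 0.521838; PV = 46,300 × 0.521838 = 24,161.0989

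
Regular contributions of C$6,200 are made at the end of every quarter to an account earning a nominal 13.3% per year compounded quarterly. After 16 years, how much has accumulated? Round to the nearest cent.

C$1,326,211.98

With 4 periods per year: i = 0.03325, n = 64.
Accumulation factor s(64|0.03325) = 213.905158; FV = 6200 × 213.905158 = 1,326,211.9817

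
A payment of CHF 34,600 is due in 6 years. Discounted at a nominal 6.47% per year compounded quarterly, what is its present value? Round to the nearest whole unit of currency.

CHF 23,541

i = 0.0647/4 = 0.016175 per quarter; n = 6·4 = 24.
PV = FV·(1+i)^(−n) = 34,600 × 0.680387 = 23,541.3818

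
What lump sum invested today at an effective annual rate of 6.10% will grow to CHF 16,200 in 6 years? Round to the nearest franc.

CHF 11,356

Discount factor = (1+0.061)^(−6) = 0.700983; PV = 16,200 × 0.700983 = 11,355.9301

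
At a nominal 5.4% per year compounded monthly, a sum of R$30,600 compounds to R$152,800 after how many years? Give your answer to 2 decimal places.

Periodic rate i = 0.054/12 = 0.0045.
(1+i)^n = 152800/30600 = 4.99346, so n = ln 4.99346 / ln 1.0045 = 358.1657 months
= 358.1657/12 years

29.85 years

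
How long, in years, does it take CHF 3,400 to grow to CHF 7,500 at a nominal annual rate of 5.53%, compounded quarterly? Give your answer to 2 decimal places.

Periodic rate i = 0.0553/4 = 0.013825.
(1+i)^n = 7500/3400 = 2.20588, so n = ln 2.20588 / ln 1.01382 = 57.6191 quarters
= 57.6191/4 years

14.40 years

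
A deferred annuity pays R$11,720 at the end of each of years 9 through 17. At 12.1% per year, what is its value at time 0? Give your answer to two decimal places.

R$24,947.00

Value one period before first payment (t=8): 11720 × [1 − (1+0.121)^(−9)] / 0.121 = 11720 × 5.308057 = 62,210.4225
PV₀ = 62,210.4225 / (1+0.121)^8 = 62,210.4225 / 2.493704 = 24,946.9956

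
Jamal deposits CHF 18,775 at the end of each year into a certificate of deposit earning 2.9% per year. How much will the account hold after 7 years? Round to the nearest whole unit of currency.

FV = 18775 × [(1+0.029)^7 − 1] / 0.029 = 18775 × 7.639304 = 143,427.9253

CHF 143,428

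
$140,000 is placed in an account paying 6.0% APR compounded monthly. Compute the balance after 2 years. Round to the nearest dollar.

i = 0.06/12 = 0.005 per month; n = 2·12 = 24.
140,000 × (1+0.005)^24 = 140,000 × 1.127160 = 157,802.3687

$157,802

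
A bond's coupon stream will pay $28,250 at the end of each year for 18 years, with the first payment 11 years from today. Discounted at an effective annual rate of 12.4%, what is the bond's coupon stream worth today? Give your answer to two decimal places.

$62,151.20

PV at t=10 (ordinary 18-year annuity): 28250 × a(18|0.124) = 28250 × 7.080993 = 200,038.0436
PV₀ = 200,038.0436 / (1+0.124)^10 = 200,038.0436 / 3.218571 = 62,151.1954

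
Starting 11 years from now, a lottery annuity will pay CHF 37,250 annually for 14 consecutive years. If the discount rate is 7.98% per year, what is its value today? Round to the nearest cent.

Value one period before first payment (t=10): 37250 × [1 − (1+0.0798)^(−14)] / 0.0798 = 37250 × 8.253823 = 307,454.8971
Discount back 10 years: 307,454.8971 × (1+0.0798)^(−10) = 307,454.8971 × 0.464052 = 142,675.0993

CHF 142,675.10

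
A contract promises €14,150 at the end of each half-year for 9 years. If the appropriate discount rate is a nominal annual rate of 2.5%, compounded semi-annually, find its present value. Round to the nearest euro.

With 2 periods per year: i = 0.0125, n = 18.
PV = 14150 × [1 − (1+0.0125)^(−18)] / 0.0125 = 14150 × 16.029549 = 226,818.1174

€226,818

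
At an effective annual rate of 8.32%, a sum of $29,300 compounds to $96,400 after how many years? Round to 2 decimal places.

14.90 years

(1+i)^n = 96400/29300 = 3.29010, so n = ln 3.29010 / ln 1.0832 = 14.9015 years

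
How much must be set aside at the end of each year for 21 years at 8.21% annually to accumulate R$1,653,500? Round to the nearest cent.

R$31,991.20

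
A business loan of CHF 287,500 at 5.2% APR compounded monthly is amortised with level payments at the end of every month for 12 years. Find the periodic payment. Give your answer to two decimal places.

With 12 periods per year: i = 0.00433333, n = 144.
Annuity-PV factor = 106.956979; PMT = 287500 / 106.956979 = 2,687.9966

CHF 2,688.00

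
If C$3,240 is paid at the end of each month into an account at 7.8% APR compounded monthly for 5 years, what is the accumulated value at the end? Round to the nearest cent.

i = 0.078/12 = 0.0065 per month; n = 5·12 = 60.
FV = 3240 × [(1+0.0065)^60 − 1] / 0.0065 = 3240 × 73.095072 = 236,828.0340

C$236,828.03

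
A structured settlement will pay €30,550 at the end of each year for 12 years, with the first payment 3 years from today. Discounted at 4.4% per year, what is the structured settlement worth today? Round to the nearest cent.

PV at t=2 (ordinary 12-year annuity): 30550 × a(12|0.044) = 30550 × 9.170967 = 280,173.0563
Discount back 2 years: 280,173.0563 × (1+0.044)^(−2) = 280,173.0563 × 0.917485 = 257,054.5943

€257,054.59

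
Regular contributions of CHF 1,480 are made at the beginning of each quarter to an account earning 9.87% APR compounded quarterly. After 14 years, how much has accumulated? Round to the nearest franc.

Periodic rate i = 0.0987/4 = 0.024675; n = 14 × 4 = 56 periods.
FV = PMT · [(1+i)^n − 1] / i × (1+i) = 1480 · 121.085245 = 179,206.1629
(Beginning-of-period payments → annuity-due factor ×(1+i).)

CHF 179,206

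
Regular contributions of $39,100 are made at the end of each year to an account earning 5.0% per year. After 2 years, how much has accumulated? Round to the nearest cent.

$80,155.00

FV = PMT · [(1+i)^n − 1] / i = 39100 · 2.050000 = 80,155.0000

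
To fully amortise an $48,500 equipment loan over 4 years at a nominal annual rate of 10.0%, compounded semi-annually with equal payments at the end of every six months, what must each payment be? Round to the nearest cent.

$7,504.01

i = 0.1/2 = 0.05 per half-year; n = 4·2 = 8.
Annuity-PV factor = 6.463213; PMT = 48500 / 6.463213 = 7,504.0080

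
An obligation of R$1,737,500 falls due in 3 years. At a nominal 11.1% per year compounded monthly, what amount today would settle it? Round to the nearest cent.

i = 0.111/12 = 0.00925 per month; n = 3·12 = 36.
PV = 1,737,500 / (1 + 0.00925)^36 = 1,737,500 / 1.393013 = 1,247,295.9791

R$1,247,295.98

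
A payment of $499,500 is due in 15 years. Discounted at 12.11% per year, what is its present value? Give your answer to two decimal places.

$89,922.88

PV = 499,500 / (1 + 0.1211)^15 = 499,500 / 5.554760 = 89,922.8792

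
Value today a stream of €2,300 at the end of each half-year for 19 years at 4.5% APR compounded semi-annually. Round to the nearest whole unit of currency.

Periodic rate i = 0.045/2 = 0.0225; n = 19 × 2 = 38 periods.
PV = PMT · [1 − (1+i)^(−n)] / i = 2300 · 25.362991 = 58,334.8797

€58,335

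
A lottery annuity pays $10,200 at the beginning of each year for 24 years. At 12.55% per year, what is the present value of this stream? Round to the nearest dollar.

$86,117

PV = PMT · [1 − (1+i)^(−n)] / i × (1+i) = 10200 · 8.442825 = 86,116.8109
(Beginning-of-period payments → annuity-due factor ×(1+i).)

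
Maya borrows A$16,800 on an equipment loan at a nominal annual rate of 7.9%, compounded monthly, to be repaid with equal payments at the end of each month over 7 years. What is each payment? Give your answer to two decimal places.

i = 0.079/12 = 0.00658333 per month; n = 7·12 = 84.
PMT = 16800 / ( [1 − (1+0.00658333)^(−84)] / 0.00658333 ) = 16800 / 64.364810 = 261.0122

A$261.01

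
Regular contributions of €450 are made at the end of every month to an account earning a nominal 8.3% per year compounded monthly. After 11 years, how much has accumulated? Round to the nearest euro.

Periodic rate i = 0.083/12 = 0.00691667; n = 11 × 12 = 132 periods.
FV = PMT · [(1+i)^n − 1] / i = 450 · 214.549499 = 96,547.2744

€96,547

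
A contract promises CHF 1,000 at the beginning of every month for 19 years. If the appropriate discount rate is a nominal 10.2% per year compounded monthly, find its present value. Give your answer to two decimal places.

Periodic rate i = 0.102/12 = 0.0085; n = 19 × 12 = 228 periods.
Annuity factor a(228|0.0085) × (1+i) = 101.422377; PV = 1000 × 101.422377 = 101,422.3775
Payments are at the start of each period, so multiply by (1+i).

CHF 101,422.38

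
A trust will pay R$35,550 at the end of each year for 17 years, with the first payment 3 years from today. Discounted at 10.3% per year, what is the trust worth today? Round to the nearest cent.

R$230,106.78

PV at t=2 (ordinary 17-year annuity): 35550 × a(17|0.103) = 35550 × 7.874823 = 279,949.9737
PV₀ = 279,949.9737 / (1+0.103)^2 = 279,949.9737 / 1.216609 = 230,106.7752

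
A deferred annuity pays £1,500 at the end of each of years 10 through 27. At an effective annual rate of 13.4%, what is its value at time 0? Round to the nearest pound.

£3,234

PV at t=9 (ordinary 18-year annuity): 1500 × a(18|0.134) = 1500 × 6.686689 = 10,030.0339
Discount back 9 years: 10,030.0339 × (1+0.134)^(−9) = 10,030.0339 × 0.322465 = 3,234.3343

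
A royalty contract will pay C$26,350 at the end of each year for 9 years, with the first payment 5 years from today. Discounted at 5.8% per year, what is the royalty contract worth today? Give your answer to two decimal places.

Value one period before first payment (t=4): 26350 × [1 − (1+0.058)^(−9)] / 0.058 = 26350 × 6.861292 = 180,795.0501
PV₀ = 180,795.0501 / (1+0.058)^4 = 180,795.0501 / 1.252976 = 144,292.5356

C$144,292.54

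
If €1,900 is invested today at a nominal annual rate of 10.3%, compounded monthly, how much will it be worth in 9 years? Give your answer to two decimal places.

€4,782.19

Periodic rate i = 0.103/12 = 0.00858333; n = 9 × 12 = 108 periods.
FV = PV·(1+i)^n = 1,900 × 2.516941 = 4,782.1878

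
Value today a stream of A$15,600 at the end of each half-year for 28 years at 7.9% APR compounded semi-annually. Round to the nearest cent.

i = 0.079/2 = 0.0395 per half-year; n = 28·2 = 56.
Annuity factor a(56|0.0395) = 22.424236; PV = 15600 × 22.424236 = 349,818.0837

A$349,818.08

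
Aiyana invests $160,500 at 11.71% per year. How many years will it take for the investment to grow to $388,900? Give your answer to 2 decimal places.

(1+i)^n = 388900/160500 = 2.42305, so n = ln 2.42305 / ln 1.1171 = 7.9922 years

7.99 years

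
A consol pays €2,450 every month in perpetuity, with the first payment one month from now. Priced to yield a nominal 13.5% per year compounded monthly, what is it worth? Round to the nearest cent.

€217,777.78

Periodic rate i = 0.135/12 = 0.01125.
PV = PMT / i = 2450 / 0.01125 = 217,777.7778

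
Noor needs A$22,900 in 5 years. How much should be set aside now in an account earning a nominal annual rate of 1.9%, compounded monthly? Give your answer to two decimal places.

Periodic rate i = 0.019/12 = 0.00158333; n = 5 × 12 = 60 periods.
PV = FV·(1+i)^(−n) = 22,900 × 0.909441 = 20,826.2048

A$20,826.20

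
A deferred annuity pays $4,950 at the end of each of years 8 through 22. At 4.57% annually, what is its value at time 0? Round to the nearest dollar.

$38,695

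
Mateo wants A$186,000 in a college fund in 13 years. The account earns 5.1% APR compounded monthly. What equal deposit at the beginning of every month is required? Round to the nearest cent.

A$839.29

i = 0.051/12 = 0.00425 per month; n = 13·12 = 156.
PMT = 186000 / ( [(1+0.00425)^156 − 1] / 0.00425 × (1+i) ) = 186000 / 221.615762 = 839.2905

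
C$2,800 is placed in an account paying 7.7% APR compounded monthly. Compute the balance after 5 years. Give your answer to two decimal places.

i = 0.077/12 = 0.00641667 per month; n = 5·12 = 60.
2,800 × (1+0.00641667)^60 = 2,800 × 1.467808 = 4,109.8621

C$4,109.86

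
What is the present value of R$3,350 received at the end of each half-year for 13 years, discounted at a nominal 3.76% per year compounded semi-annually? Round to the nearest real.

R$68,398

Periodic rate i = 0.0376/2 = 0.0188; n = 13 × 2 = 26 periods.
PV = 3350 × [1 − (1+0.0188)^(−26)] / 0.0188 = 3350 × 20.417462 = 68,398.4989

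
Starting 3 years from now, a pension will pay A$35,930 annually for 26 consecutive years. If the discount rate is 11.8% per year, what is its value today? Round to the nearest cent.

PV at t=2 (ordinary 26-year annuity): 35930 × a(26|0.118) = 35930 × 8.008313 = 287,738.6902
Discount back 2 years: 287,738.6902 × (1+0.118)^(−2) = 287,738.6902 × 0.800049 = 230,204.9486

A$230,204.95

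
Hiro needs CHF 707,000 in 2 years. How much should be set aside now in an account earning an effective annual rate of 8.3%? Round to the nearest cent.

PV = FV·(1+i)^(−n) = 707,000 × 0.852596 = 602,785.0888

CHF 602,785.09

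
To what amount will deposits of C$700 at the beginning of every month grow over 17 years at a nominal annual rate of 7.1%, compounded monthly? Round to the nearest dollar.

Periodic rate i = 0.071/12 = 0.00591667; n = 17 × 12 = 204 periods.
FV = 700 × [(1+0.00591667)^204 − 1] / 0.00591667 × (1+i) = 700 × 396.399541 = 277,479.6784
(annuity-due: payments at period start, so ×(1+i).)

C$277,480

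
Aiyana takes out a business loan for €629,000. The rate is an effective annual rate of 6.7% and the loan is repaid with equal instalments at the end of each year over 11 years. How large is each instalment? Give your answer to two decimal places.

Annuity-PV factor = 7.612019; PMT = 629000 / 7.612019 = 82,632.4753

€82,632.48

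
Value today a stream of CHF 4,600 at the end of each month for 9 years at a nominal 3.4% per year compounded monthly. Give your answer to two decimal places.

i = 0.034/12 = 0.00283333 per month; n = 9·12 = 108.
Annuity factor a(108|0.00283333) = 92.927538; PV = 4600 × 92.927538 = 427,466.6727

CHF 427,466.67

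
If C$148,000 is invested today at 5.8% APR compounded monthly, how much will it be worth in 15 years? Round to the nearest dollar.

With 12 periods per year: i = 0.00483333, n = 180.
148,000 × (1+0.00483333)^180 = 148,000 × 2.381914 = 352,523.2311

C$352,523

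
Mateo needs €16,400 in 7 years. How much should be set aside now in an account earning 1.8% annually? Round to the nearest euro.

PV = 16,400 / (1 + 0.018)^7 = 16,400 / 1.133012 = 14,474.6944

€14,475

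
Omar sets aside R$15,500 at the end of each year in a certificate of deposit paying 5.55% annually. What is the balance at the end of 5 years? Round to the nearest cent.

FV = 15500 × [(1+0.0555)^5 − 1] / 0.0555 = 15500 × 5.586667 = 86,593.3347

R$86,593.33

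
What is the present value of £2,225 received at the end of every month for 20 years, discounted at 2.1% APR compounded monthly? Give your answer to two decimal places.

£435,733.77

Periodic rate i = 0.021/12 = 0.00175; n = 20 × 12 = 240 periods.
PV = 2225 × [1 − (1+0.00175)^(−240)] / 0.00175 = 2225 × 195.835401 = 435,733.7682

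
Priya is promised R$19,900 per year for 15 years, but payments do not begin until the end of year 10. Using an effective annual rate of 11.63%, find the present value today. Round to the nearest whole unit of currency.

R$51,364

PV at t=9 (ordinary 15-year annuity): 19900 × a(15|0.1163) = 19900 × 6.947607 = 138,257.3761
Discount back 9 years: 138,257.3761 × (1+0.1163)^(−9) = 138,257.3761 × 0.371511 = 51,364.1361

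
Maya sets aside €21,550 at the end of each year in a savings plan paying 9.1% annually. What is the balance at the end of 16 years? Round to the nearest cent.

€717,304.38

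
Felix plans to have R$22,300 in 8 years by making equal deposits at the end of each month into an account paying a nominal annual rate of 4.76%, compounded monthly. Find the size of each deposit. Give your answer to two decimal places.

R$191.32

With 12 periods per year: i = 0.00396667, n = 96.
FV-annuity factor = 116.559564; PMT = 22300 / 116.559564 = 191.3185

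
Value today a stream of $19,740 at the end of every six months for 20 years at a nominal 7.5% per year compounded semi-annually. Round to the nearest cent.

Periodic rate i = 0.075/2 = 0.0375; n = 20 × 2 = 40 periods.
Annuity factor a(40|0.0375) = 20.550990; PV = 19740 × 20.550990 = 405,676.5425

$405,676.54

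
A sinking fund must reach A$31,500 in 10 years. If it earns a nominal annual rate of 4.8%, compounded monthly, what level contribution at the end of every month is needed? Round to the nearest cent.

i = 0.048/12 = 0.004 per month; n = 10·12 = 120.
PMT = 31500 / ( [(1+0.004)^120 − 1] / 0.004 ) = 31500 / 153.631959 = 205.0355

A$205.04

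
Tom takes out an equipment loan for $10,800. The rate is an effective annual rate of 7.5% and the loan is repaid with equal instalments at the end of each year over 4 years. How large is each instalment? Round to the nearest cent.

Annuity-PV factor = 3.349326; PMT = 10800 / 3.349326 = 3,224.5291

$3,224.53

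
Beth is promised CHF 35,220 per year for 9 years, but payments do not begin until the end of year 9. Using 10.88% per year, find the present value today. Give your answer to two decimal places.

PV at t=8 (ordinary 9-year annuity): 35220 × a(9|0.1088) = 35220 × 5.562969 = 195,927.7576
PV₀ = 195,927.7576 / (1+0.1088)^8 = 195,927.7576 / 2.284682 = 85,757.1283

CHF 85,757.13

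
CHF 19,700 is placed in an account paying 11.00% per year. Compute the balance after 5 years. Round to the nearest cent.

FV = 19,700 × (1 + 0.11)^5 = 33,195.6457

CHF 33,195.65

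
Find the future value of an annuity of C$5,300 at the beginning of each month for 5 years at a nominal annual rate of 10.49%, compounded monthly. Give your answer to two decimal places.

i = 0.1049/12 = 0.00874167 per month; n = 5·12 = 60.
FV = 5300 × [(1+0.00874167)^60 − 1] / 0.00874167 × (1+i) = 5300 × 79.133874 = 419,409.5314
(annuity-due: payments at period start, so ×(1+i).)

C$419,409.53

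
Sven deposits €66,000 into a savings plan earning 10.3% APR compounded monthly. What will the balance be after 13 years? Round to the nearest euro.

With 12 periods per year: i = 0.00858333, n = 156.
FV = 66,000 × (1 + 0.00858333)^156 = 250,370.2627

€250,370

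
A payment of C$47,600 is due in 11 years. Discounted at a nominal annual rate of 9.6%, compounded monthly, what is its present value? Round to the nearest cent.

With 12 periods per year: i = 0.008, n = 132.
Discount factor = (1+0.008)^(−132) = 0.349309; PV = 47,600 × 0.349309 = 16,627.1079

C$16,627.11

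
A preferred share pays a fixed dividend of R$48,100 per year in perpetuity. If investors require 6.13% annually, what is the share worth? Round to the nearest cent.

PV = C/r = 48100/0.0613 = 784,665.5791

R$784,665.58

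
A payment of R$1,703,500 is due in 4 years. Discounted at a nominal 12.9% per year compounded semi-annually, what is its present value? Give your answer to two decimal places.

i = 0.129/2 = 0.0645 per half-year; n = 4·2 = 8.
PV = 1,703,500 / (1 + 0.0645)^8 = 1,703,500 / 1.648790 = 1,033,181.9533

R$1,033,181.95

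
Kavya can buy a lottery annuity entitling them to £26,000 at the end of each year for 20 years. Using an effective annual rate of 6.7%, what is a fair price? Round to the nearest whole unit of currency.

PV = 26000 × [1 − (1+0.067)^(−20)] / 0.067 = 26000 × 10.845593 = 281,985.4058

£281,985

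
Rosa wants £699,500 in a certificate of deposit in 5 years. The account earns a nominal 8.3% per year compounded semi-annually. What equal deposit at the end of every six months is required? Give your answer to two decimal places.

With 2 periods per year: i = 0.0415, n = 10.
PMT = 699500 / ( [(1+0.0415)^10 − 1] / 0.0415 ) = 699500 / 12.089953 = 57,857.9569

£57,857.96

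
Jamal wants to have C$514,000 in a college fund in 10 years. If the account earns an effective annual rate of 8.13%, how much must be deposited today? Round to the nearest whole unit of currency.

C$235,235

Discount factor = (1+0.0813)^(−10) = 0.457655; PV = 514,000 × 0.457655 = 235,234.5392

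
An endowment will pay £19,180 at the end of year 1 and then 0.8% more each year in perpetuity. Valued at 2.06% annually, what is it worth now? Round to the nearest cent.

PV = PMT / (i − g) = 19180 / (0.0206 − 0.008) = 19180 / 0.012600 = 1,522,222.2222

£1,522,222.22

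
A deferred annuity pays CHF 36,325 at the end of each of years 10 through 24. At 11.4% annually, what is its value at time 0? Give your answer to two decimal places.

Value one period before first payment (t=9): 36325 × [1 − (1+0.114)^(−15)] / 0.114 = 36325 × 7.034860 = 255,541.2880
Discount back 9 years: 255,541.2880 × (1+0.114)^(−9) = 255,541.2880 × 0.378472 = 96,715.1171

CHF 96,715.12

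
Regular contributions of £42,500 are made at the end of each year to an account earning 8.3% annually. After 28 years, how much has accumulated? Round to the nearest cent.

£4,262,228.92

FV = 42500 × [(1+0.083)^28 − 1] / 0.083 = 42500 × 100.287739 = 4,262,228.9209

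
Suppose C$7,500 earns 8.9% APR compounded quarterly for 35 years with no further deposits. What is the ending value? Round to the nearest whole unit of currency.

C$163,327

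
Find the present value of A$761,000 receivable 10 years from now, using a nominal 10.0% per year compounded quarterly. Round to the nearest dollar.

A$283,420

With 4 periods per year: i = 0.025, n = 40.
PV = 761,000 / (1 + 0.025)^40 = 761,000 / 2.685064 = 283,419.7046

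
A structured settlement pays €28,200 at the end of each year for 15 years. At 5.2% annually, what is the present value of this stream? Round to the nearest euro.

€288,789

PV = 28200 × [1 − (1+0.052)^(−15)] / 0.052 = 28200 × 10.240751 = 288,789.1860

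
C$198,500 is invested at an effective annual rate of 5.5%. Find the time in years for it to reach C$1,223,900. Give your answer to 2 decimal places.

33.97 years

n = ln(1.2239e+06/198500) / ln(1+0.055) = ln(6.16574) / 0.053541 = 33.9743 years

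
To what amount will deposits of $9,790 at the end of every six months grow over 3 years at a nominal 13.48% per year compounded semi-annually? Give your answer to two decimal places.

Periodic rate i = 0.1348/2 = 0.0674; n = 3 × 2 = 6 periods.
FV = 9790 × [(1+0.0674)^6 − 1] / 0.0674 = 9790 × 7.106573 = 69,573.3511

$69,573.35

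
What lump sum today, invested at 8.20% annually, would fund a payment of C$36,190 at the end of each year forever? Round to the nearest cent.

PV = PMT / i = 36190 / 0.082 = 441,341.4634

C$441,341.46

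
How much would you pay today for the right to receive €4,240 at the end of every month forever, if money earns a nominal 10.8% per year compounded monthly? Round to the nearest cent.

€471,111.11

Periodic rate i = 0.108/12 = 0.009.
PV = C/r = 4240/0.009 = 471,111.1111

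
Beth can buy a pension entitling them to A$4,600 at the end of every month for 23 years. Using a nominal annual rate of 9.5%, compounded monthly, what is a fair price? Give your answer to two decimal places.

Periodic rate i = 0.095/12 = 0.00791667; n = 23 × 12 = 276 periods.
PV = PMT · [1 − (1+i)^(−n)] / i = 4600 · 111.985311 = 515,132.4315

A$515,132.43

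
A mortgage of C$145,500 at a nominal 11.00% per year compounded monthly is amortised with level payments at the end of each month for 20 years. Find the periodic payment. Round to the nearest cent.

With 12 periods per year: i = 0.00916667, n = 240.
PMT = 145500 / ( [1 − (1+0.00916667)^(−240)] / 0.00916667 ) = 145500 / 96.881539 = 1,501.8341

C$1,501.83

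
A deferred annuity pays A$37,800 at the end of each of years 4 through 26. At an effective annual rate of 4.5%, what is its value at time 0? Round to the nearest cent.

A$468,631.06

Value one period before first payment (t=3): 37800 × [1 − (1+0.045)^(−23)] / 0.045 = 37800 × 14.147775 = 534,785.8909
PV₀ = 534,785.8909 / (1+0.045)^3 = 534,785.8909 / 1.141166 = 468,631.0601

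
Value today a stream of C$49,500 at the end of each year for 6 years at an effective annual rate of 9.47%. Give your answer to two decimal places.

Annuity factor a(6|0.0947) = 4.423747; PV = 49500 × 4.423747 = 218,975.4966

C$218,975.50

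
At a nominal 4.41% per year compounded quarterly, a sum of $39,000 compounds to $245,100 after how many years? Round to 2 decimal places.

41.91 years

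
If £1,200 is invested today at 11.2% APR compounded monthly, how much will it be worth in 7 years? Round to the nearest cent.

Periodic rate i = 0.112/12 = 0.00933333; n = 7 × 12 = 84 periods.
1,200 × (1+0.00933333)^84 = 1,200 × 2.182266 = 2,618.7196

£2,618.72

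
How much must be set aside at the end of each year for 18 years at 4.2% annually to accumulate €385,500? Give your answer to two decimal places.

€14,758.01

PMT = 385500 / ( [(1+0.042)^18 − 1] / 0.042 ) = 385500 / 26.121406 = 14,758.0113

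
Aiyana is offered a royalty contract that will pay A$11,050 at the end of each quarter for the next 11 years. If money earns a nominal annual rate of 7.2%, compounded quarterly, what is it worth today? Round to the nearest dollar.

A$333,870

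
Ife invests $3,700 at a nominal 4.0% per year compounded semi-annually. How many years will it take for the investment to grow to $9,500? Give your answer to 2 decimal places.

23.81 years

Periodic rate i = 0.04/2 = 0.02.
n = ln(9500/3700) / ln(1+0.02) = ln(2.56757) / 0.019803 = 47.6179 half-years
= 47.6179/2 years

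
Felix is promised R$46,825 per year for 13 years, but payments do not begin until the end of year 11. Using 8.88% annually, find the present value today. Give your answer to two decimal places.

R$150,690.45

PV at t=10 (ordinary 13-year annuity): 46825 × a(13|0.0888) = 46825 × 7.535101 = 352,831.0859
PV₀ = 352,831.0859 / (1+0.0888)^10 = 352,831.0859 / 2.341430 = 150,690.4464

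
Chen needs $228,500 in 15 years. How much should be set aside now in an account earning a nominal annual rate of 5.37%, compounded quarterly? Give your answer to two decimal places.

$102,657.19

i = 0.0537/4 = 0.013425 per quarter; n = 15·4 = 60.
PV = 228,500 / (1 + 0.013425)^60 = 228,500 / 2.225855 = 102,657.1935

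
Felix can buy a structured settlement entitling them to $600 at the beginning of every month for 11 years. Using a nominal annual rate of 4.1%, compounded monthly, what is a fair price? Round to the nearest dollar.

$63,879

i = 0.041/12 = 0.00341667 per month; n = 11·12 = 132.
PV = PMT · [1 − (1+i)^(−n)] / i × (1+i) = 600 · 106.465732 = 63,879.4391
(annuity-due: payments at period start, so ×(1+i).)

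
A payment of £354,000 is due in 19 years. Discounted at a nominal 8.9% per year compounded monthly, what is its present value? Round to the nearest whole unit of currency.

i = 0.089/12 = 0.00741667 per month; n = 19·12 = 228.
PV = 354,000 / (1 + 0.00741667)^228 = 354,000 / 5.391157 = 65,663.0834

£65,663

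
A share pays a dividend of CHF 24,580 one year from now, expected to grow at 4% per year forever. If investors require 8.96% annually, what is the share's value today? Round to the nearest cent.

CHF 495,564.52

PV = D₁/(r − g) = 24580/(0.0896 − 0.04) = 495,564.5161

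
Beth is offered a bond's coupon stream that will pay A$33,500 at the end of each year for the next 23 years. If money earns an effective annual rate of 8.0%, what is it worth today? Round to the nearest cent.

PV = PMT · [1 − (1+i)^(−n)] / i = 33500 · 10.371059 = 347,430.4747

A$347,430.47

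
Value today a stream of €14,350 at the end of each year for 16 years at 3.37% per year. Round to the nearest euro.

PV = PMT · [1 − (1+i)^(−n)] / i = 14350 · 12.213044 = 175,257.1779

€175,257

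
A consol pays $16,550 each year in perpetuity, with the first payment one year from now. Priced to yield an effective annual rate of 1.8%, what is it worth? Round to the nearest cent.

$919,444.44

PV = C/r = 16550/0.018 = 919,444.4444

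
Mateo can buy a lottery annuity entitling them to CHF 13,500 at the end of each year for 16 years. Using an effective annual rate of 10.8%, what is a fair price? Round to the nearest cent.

CHF 100,774.44

PV = PMT · [1 − (1+i)^(−n)] / i = 13500 · 7.464773 = 100,774.4388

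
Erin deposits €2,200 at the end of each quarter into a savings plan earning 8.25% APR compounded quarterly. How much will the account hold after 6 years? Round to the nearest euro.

€67,441

Periodic rate i = 0.0825/4 = 0.020625; n = 6 × 4 = 24 periods.
FV = PMT · [(1+i)^n − 1] / i = 2200 · 30.654941 = 67,440.8710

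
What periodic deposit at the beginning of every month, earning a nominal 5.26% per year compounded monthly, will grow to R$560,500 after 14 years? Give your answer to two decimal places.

i = 0.0526/12 = 0.00438333 per month; n = 14·12 = 168.
PMT = 560500 / ( [(1+0.00438333)^168 − 1] / 0.00438333 × (1+i) ) = 560500 / 248.623981 = 2,254.4084

R$2,254.41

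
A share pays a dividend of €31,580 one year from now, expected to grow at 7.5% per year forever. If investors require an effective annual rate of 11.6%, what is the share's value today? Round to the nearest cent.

PV = PMT / (i − g) = 31580 / (0.116 − 0.075) = 31580 / 0.041000 = 770,243.9024

€770,243.90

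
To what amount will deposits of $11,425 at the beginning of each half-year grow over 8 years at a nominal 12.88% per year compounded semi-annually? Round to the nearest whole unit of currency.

Periodic rate i = 0.1288/2 = 0.0644; n = 8 × 2 = 16 periods.
FV = 11425 × [(1+0.0644)^16 − 1] / 0.0644 × (1+i) = 11425 × 28.335932 = 323,738.0230
(Beginning-of-period payments → annuity-due factor ×(1+i).)

$323,738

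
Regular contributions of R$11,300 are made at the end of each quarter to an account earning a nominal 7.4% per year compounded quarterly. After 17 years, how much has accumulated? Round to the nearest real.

With 4 periods per year: i = 0.0185, n = 68.
FV = PMT · [(1+i)^n − 1] / i = 11300 · 133.954902 = 1,513,690.3951

R$1,513,690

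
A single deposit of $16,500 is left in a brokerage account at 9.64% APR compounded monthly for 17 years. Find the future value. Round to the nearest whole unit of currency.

i = 0.0964/12 = 0.00803333 per month; n = 17·12 = 204.
16,500 × (1+0.00803333)^204 = 16,500 × 5.115384 = 84,403.8410

$84,404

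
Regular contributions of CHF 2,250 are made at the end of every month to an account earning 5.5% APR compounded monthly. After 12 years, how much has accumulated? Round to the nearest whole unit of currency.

CHF 457,467

Periodic rate i = 0.055/12 = 0.00458333; n = 12 × 12 = 144 periods.
Accumulation factor s(144|0.00458333) = 203.318634; FV = 2250 × 203.318634 = 457,466.9256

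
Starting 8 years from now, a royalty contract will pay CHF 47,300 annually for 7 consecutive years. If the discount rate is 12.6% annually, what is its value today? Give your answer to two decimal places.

CHF 92,299.25

PV at t=7 (ordinary 7-year annuity): 47300 × a(7|0.126) = 47300 × 4.478223 = 211,819.9674
Discount back 7 years: 211,819.9674 × (1+0.126)^(−7) = 211,819.9674 × 0.435744 = 92,299.2481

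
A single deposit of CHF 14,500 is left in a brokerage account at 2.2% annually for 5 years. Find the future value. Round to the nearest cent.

FV = PV·(1+i)^n = 14,500 × 1.114948 = 16,166.7410

CHF 16,166.74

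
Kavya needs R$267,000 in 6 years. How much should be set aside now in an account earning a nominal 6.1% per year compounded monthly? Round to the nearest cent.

i = 0.061/12 = 0.00508333 per month; n = 6·12 = 72.
Discount factor = (1+0.00508333)^(−72) = 0.694146; PV = 267,000 × 0.694146 = 185,336.9960

R$185,337.00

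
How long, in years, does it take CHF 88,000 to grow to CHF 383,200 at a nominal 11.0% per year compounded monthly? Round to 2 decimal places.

Periodic rate i = 0.11/12 = 0.00916667.
(1+i)^n = 383200/88000 = 4.35455, so n = ln 4.35455 / ln 1.00917 = 161.2312 months
= 161.2312/12 years

13.44 years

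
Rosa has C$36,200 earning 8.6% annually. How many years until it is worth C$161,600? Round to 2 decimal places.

n = ln(161600/36200) / ln(1+0.086) = ln(4.46409) / 0.082501 = 18.1339 years

18.13 years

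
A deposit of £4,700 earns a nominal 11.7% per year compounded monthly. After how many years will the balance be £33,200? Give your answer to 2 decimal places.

Periodic rate i = 0.117/12 = 0.00975.
(1+i)^n = 33200/4700 = 7.06383, so n = ln 7.06383 / ln 1.00975 = 201.4874 months
= 201.4874/12 years

16.79 years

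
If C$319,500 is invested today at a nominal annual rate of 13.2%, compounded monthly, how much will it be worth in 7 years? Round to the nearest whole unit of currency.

i = 0.132/12 = 0.011 per month; n = 7·12 = 84.
FV = 319,500 × (1 + 0.011)^84 = 800,880.8921

C$800,881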